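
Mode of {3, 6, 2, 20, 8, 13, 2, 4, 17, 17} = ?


Frequencies: 2:2, 3:1, 4:1, 6:1, 8:1, 13:1, 17:2, 20:1
Max frequency = 2
Mode = 2, 17

Mode = 2, 17


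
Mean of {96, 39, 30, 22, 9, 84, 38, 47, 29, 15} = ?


Sum = 96 + 39 + 30 + 22 + 9 + 84 + 38 + 47 + 29 + 15 = 409
n = 10
Mean = 409/10 = 40.9000

Mean = 40.9000


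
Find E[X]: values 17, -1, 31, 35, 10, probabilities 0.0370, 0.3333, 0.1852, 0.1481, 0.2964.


E[X] = 17*0.0370 - 1*0.3333 + 31*0.1852 + 35*0.1481 + 10*0.2964
= 0.6290 - 0.3333 + 5.7412 + 5.1835 + 2.9640
= 14.1844

E[X] = 14.1844


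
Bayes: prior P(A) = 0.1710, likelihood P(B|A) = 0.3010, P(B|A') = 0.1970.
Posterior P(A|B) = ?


P(B) = P(B|A)*P(A) + P(B|A')*P(A')
= 0.3010*0.1710 + 0.1970*0.8290
= 0.051471 + 0.163313 = 0.214784
P(A|B) = 0.051471/0.214784 = 0.2396

P(A|B) = 0.2396


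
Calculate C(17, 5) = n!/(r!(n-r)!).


C(17,5) = 17!/(5! × 12!)
= 355687428096000/(120 × 479001600)
= 6188

C(17,5) = 6188


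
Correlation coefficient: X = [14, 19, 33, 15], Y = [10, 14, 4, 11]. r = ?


Mean X = 20.2500, Mean Y = 9.7500
SD X = 7.595229, SD Y = 3.631460
Cov = -21.687500
r = -21.687500/(7.595229*3.631460) = -0.7863

r = -0.7863


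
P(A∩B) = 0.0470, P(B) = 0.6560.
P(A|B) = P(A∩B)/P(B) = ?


P(A|B) = 0.0470/0.6560 = 0.0716

P(A|B) = 0.0716


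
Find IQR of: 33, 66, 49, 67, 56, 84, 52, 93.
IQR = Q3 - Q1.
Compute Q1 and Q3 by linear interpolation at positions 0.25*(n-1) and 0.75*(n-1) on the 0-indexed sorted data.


Sorted: 33, 49, 52, 56, 66, 67, 84, 93
Q1 (25th %ile) = 51.2500
Q3 (75th %ile) = 71.2500
IQR = 71.2500 - 51.2500 = 20.0000

IQR = 20.0000


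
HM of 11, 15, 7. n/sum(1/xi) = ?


Sum of reciprocals = 1/11 + 1/15 + 1/7 = 0.300433
HM = 3/0.300433 = 9.9856

HM = 9.9856


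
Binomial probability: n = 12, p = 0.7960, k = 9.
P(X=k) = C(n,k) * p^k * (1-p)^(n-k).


C(12,9) = 220
p^9 = 0.128297
(1-p)^3 = 0.008490
P = 220 * 0.128297 * 0.008490 = 0.2396

P(X=9) = 0.2396


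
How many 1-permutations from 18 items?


P(18,1) = 18!/17!
= 6402373705728000/355687428096000
= 18

P(18,1) = 18


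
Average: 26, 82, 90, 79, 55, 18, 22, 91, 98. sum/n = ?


Sum = 26 + 82 + 90 + 79 + 55 + 18 + 22 + 91 + 98 = 561
n = 9
Mean = 561/9 = 62.3333

Mean = 62.3333


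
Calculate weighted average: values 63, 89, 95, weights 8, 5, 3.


Numerator = 63*8 + 89*5 + 95*3 = 1234
Denominator = 8 + 5 + 3 = 16
WM = 1234/16 = 77.1250

WM = 77.1250


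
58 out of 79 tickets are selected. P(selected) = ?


P = 58/79 = 0.7342

P = 0.7342


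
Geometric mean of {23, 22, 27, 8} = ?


Product = 23 × 22 × 27 × 8 = 109296
GM = 109296^(1/4) = 18.1824

GM = 18.1824


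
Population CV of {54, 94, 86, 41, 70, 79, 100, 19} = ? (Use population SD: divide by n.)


Mean = 67.8750
SD = 26.1603
CV = (26.1603/67.8750)*100 = 38.5418%

CV = 38.5418%


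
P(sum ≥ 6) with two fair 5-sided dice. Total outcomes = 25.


Total outcomes = 5×5 = 25
Favorable (sum ≥ 6): 15
P = 15/25 = 0.6000

P = 0.6000


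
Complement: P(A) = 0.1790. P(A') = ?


P(not A) = 1 - 0.1790 = 0.8210

P(not A) = 0.8210


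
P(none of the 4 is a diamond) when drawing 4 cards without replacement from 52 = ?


P(no diamonds) = (39/52) × (38/51) × (37/50) × (36/49)
= 0.3038

P = 0.3038


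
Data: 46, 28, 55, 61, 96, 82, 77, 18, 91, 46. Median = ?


Sorted: 18, 28, 46, 46, 55, 61, 77, 82, 91, 96
n = 10 (even)
Middle values: 55 and 61
Median = (55+61)/2 = 58.0000

Median = 58.0000


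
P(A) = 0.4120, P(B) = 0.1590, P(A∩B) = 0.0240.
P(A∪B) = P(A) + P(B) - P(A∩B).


P(A∪B) = 0.4120 + 0.1590 - 0.0240
= 0.5710 - 0.0240
= 0.5470

P(A∪B) = 0.5470


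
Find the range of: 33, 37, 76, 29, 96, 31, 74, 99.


Max = 99, Min = 29
Range = 99 - 29 = 70

Range = 70


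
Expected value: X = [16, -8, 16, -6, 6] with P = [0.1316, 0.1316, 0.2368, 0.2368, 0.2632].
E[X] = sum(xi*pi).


E[X] = 16*0.1316 - 8*0.1316 + 16*0.2368 - 6*0.2368 + 6*0.2632
= 2.1056 - 1.0528 + 3.7888 - 1.4208 + 1.5792
= 5.0000

E[X] = 5.0000


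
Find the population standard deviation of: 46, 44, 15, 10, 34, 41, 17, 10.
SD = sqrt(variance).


Mean = 27.1250
Variance = 214.6094
SD = sqrt(214.6094) = 14.6496

SD = 14.6496


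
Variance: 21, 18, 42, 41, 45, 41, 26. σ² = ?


Mean = 33.4286
Squared deviations: 154.4694, 238.0408, 73.4694, 57.3265, 133.8980, 57.3265, 55.1837
Sum = 769.7143
Variance = 769.7143/7 = 109.9592

Variance = 109.9592


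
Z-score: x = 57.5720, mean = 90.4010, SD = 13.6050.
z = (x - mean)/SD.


z = (57.5720 - 90.4010)/13.6050
= -32.8290/13.6050
= -2.4130

z = -2.4130


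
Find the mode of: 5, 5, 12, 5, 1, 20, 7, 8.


Frequencies: 1:1, 5:3, 7:1, 8:1, 12:1, 20:1
Max frequency = 3
Mode = 5

Mode = 5


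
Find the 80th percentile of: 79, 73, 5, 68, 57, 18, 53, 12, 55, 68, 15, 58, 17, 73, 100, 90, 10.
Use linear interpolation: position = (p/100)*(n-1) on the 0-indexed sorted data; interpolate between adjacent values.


Sorted: 5, 10, 12, 15, 17, 18, 53, 55, 57, 58, 68, 68, 73, 73, 79, 90, 100
n = 17
Index = 80/100 * 16 = 12.8000
Lower = data[12] = 73, Upper = data[13] = 73
P80 = 73 + 0.8000*(0) = 73.0000

P80 = 73.0000


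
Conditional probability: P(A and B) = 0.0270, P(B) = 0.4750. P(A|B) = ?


P(A|B) = 0.0270/0.4750 = 0.0568

P(A|B) = 0.0568


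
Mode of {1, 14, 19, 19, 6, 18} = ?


Frequencies: 1:1, 6:1, 14:1, 18:1, 19:2
Max frequency = 2
Mode = 19

Mode = 19


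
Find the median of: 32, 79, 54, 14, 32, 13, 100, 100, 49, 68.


Sorted: 13, 14, 32, 32, 49, 54, 68, 79, 100, 100
n = 10 (even)
Middle values: 49 and 54
Median = (49+54)/2 = 51.5000

Median = 51.5000


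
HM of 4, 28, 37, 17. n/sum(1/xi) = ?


Sum of reciprocals = 1/4 + 1/28 + 1/37 + 1/17 = 0.371565
HM = 4/0.371565 = 10.7653

HM = 10.7653


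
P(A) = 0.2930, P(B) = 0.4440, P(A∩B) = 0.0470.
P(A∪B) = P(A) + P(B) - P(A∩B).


P(A∪B) = 0.2930 + 0.4440 - 0.0470
= 0.7370 - 0.0470
= 0.6900

P(A∪B) = 0.6900


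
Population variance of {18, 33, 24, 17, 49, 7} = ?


Mean = 24.6667
Squared deviations: 44.4444, 69.4444, 0.4444, 58.7778, 592.1111, 312.1111
Sum = 1077.3333
Variance = 1077.3333/6 = 179.5556

Variance = 179.5556


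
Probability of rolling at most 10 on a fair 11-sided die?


Favorable outcomes (roll ≤ 10): 10
Total outcomes = 11
P = 10/11 = 0.9091

P = 0.9091


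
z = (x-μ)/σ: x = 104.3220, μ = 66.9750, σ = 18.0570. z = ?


z = (104.3220 - 66.9750)/18.0570
= 37.3470/18.0570
= 2.0683

z = 2.0683


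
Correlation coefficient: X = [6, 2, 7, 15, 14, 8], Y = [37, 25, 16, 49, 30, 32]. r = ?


Mean X = 8.6667, Mean Y = 31.5000
SD X = 4.533824, SD Y = 10.177590
Cov = 26.166667
r = 26.166667/(4.533824*10.177590) = 0.5671

r = 0.5671


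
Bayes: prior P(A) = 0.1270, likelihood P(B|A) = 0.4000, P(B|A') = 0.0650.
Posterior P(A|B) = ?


P(B) = P(B|A)*P(A) + P(B|A')*P(A')
= 0.4000*0.1270 + 0.0650*0.8730
= 0.050800 + 0.056745 = 0.107545
P(A|B) = 0.050800/0.107545 = 0.4724

P(A|B) = 0.4724


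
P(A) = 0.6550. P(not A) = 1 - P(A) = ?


P(not A) = 1 - 0.6550 = 0.3450

P(not A) = 0.3450


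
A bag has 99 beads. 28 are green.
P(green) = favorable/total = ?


P = 28/99 = 0.2828

P = 0.2828


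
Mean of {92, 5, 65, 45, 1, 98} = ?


Sum = 92 + 5 + 65 + 45 + 1 + 98 = 306
n = 6
Mean = 306/6 = 51.0000

Mean = 51.0000


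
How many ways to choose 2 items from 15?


C(15,2) = 15!/(2! × 13!)
= 1307674368000/(2 × 6227020800)
= 105

C(15,2) = 105


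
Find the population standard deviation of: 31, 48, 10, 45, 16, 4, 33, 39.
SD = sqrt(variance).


Mean = 28.2500
Variance = 235.9375
SD = sqrt(235.9375) = 15.3603

SD = 15.3603


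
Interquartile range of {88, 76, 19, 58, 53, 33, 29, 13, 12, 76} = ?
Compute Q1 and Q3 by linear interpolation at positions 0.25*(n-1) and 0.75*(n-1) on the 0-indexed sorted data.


Sorted: 12, 13, 19, 29, 33, 53, 58, 76, 76, 88
Q1 (25th %ile) = 21.5000
Q3 (75th %ile) = 71.5000
IQR = 71.5000 - 21.5000 = 50.0000

IQR = 50.0000


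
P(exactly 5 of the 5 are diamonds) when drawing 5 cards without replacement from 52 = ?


Hypergeometric: P(X=5) = C(13,5)·C(39,0) / C(52,5)
= 1287 × 1 / 2598960
= 1287/2598960 = 0.0005

P = 0.0005


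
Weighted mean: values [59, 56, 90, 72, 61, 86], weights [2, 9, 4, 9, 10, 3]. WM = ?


Numerator = 59*2 + 56*9 + 90*4 + 72*9 + 61*10 + 86*3 = 2498
Denominator = 2 + 9 + 4 + 9 + 10 + 3 = 37
WM = 2498/37 = 67.5135

WM = 67.5135


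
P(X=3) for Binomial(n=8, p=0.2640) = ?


C(8,3) = 56
p^3 = 0.018400
(1-p)^5 = 0.215968
P = 56 * 0.018400 * 0.215968 = 0.2225

P(X=3) = 0.2225


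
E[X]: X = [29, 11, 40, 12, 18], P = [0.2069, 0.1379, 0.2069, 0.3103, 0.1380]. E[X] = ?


E[X] = 29*0.2069 + 11*0.1379 + 40*0.2069 + 12*0.3103 + 18*0.1380
= 6.0001 + 1.5169 + 8.2760 + 3.7236 + 2.4840
= 22.0006

E[X] = 22.0006


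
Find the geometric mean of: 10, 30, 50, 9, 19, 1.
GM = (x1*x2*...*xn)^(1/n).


Product = 10 × 30 × 50 × 9 × 19 × 1 = 2565000
GM = 2565000^(1/6) = 11.6999

GM = 11.6999


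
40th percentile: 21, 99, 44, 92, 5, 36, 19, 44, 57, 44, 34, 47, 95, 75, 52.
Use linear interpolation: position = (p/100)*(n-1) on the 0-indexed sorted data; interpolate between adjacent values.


Sorted: 5, 19, 21, 34, 36, 44, 44, 44, 47, 52, 57, 75, 92, 95, 99
n = 15
Index = 40/100 * 14 = 5.6000
Lower = data[5] = 44, Upper = data[6] = 44
P40 = 44 + 0.6000*(0) = 44.0000

P40 = 44.0000


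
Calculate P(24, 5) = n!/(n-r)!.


P(24,5) = 24!/19!
= 620448401733239439360000/121645100408832000
= 5100480

P(24,5) = 5100480


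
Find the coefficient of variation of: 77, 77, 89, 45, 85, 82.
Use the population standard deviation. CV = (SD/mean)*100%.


Mean = 75.8333
SD = 14.4270
CV = (14.4270/75.8333)*100 = 19.0246%

CV = 19.0246%


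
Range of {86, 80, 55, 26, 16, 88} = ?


Max = 88, Min = 16
Range = 88 - 16 = 72

Range = 72


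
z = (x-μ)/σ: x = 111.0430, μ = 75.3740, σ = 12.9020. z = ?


z = (111.0430 - 75.3740)/12.9020
= 35.6690/12.9020
= 2.7646

z = 2.7646


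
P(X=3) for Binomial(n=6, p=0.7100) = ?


C(6,3) = 20
p^3 = 0.357911
(1-p)^3 = 0.024389
P = 20 * 0.357911 * 0.024389 = 0.1746

P(X=3) = 0.1746


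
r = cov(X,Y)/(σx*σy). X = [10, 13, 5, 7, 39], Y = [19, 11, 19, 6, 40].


Mean X = 14.8000, Mean Y = 19.0000
SD X = 12.400000, SD Y = 11.610340
Cov = 124.800000
r = 124.800000/(12.400000*11.610340) = 0.8669

r = 0.8669


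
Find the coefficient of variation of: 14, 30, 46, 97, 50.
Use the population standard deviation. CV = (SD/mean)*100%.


Mean = 47.4000
SD = 27.8826
CV = (27.8826/47.4000)*100 = 58.8241%

CV = 58.8241%


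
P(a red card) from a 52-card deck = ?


26 red cards in 52 cards
P = 26/52 = 0.5000

P = 0.5000


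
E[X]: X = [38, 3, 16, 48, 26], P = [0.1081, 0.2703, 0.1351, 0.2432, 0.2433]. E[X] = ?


E[X] = 38*0.1081 + 3*0.2703 + 16*0.1351 + 48*0.2432 + 26*0.2433
= 4.1078 + 0.8109 + 2.1616 + 11.6736 + 6.3258
= 25.0797

E[X] = 25.0797


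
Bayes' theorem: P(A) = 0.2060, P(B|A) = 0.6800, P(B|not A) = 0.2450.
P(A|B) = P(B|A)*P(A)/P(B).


P(B) = P(B|A)*P(A) + P(B|A')*P(A')
= 0.6800*0.2060 + 0.2450*0.7940
= 0.140080 + 0.194530 = 0.334610
P(A|B) = 0.140080/0.334610 = 0.4186

P(A|B) = 0.4186


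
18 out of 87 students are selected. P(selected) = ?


P = 18/87 = 0.2069

P = 0.2069


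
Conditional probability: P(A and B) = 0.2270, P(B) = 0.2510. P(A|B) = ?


P(A|B) = 0.2270/0.2510 = 0.9044

P(A|B) = 0.9044


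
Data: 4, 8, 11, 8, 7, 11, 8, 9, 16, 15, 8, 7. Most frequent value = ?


Frequencies: 4:1, 7:2, 8:4, 9:1, 11:2, 15:1, 16:1
Max frequency = 4
Mode = 8

Mode = 8


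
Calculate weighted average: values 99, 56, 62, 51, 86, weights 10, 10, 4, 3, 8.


Numerator = 99*10 + 56*10 + 62*4 + 51*3 + 86*8 = 2639
Denominator = 10 + 10 + 4 + 3 + 8 = 35
WM = 2639/35 = 75.4000

WM = 75.4000


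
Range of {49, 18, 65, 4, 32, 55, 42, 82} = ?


Max = 82, Min = 4
Range = 82 - 4 = 78

Range = 78


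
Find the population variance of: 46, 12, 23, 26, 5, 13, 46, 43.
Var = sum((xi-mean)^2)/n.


Mean = 26.7500
Squared deviations: 370.5625, 217.5625, 14.0625, 0.5625, 473.0625, 189.0625, 370.5625, 264.0625
Sum = 1899.5000
Variance = 1899.5000/8 = 237.4375

Variance = 237.4375


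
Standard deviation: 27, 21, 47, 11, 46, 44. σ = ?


Mean = 32.6667
Variance = 191.5556
SD = sqrt(191.5556) = 13.8404

SD = 13.8404


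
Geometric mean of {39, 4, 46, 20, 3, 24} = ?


Product = 39 × 4 × 46 × 20 × 3 × 24 = 10333440
GM = 10333440^(1/6) = 14.7585

GM = 14.7585


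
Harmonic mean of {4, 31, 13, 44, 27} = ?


Sum of reciprocals = 1/4 + 1/31 + 1/13 + 1/44 + 1/27 = 0.418945
HM = 5/0.418945 = 11.9347

HM = 11.9347


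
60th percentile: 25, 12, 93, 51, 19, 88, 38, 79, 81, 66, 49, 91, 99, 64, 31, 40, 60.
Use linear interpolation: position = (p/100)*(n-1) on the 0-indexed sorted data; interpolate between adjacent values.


Sorted: 12, 19, 25, 31, 38, 40, 49, 51, 60, 64, 66, 79, 81, 88, 91, 93, 99
n = 17
Index = 60/100 * 16 = 9.6000
Lower = data[9] = 64, Upper = data[10] = 66
P60 = 64 + 0.6000*(2) = 65.2000

P60 = 65.2000


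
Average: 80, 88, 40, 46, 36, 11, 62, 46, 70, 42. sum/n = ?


Sum = 80 + 88 + 40 + 46 + 36 + 11 + 62 + 46 + 70 + 42 = 521
n = 10
Mean = 521/10 = 52.1000

Mean = 52.1000


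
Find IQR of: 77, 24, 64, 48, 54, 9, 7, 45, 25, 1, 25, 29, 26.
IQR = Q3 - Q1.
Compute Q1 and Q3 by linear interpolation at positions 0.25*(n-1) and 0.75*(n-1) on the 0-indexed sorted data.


Sorted: 1, 7, 9, 24, 25, 25, 26, 29, 45, 48, 54, 64, 77
Q1 (25th %ile) = 24.0000
Q3 (75th %ile) = 48.0000
IQR = 48.0000 - 24.0000 = 24.0000

IQR = 24.0000


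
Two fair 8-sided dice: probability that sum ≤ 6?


Total outcomes = 8×8 = 64
Favorable (sum ≤ 6): 15
P = 15/64 = 0.2344

P = 0.2344


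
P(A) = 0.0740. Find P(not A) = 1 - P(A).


P(not A) = 1 - 0.0740 = 0.9260

P(not A) = 0.9260


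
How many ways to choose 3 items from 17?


C(17,3) = 17!/(3! × 14!)
= 355687428096000/(6 × 87178291200)
= 680

C(17,3) = 680


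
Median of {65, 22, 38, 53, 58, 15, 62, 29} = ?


Sorted: 15, 22, 29, 38, 53, 58, 62, 65
n = 8 (even)
Middle values: 38 and 53
Median = (38+53)/2 = 45.5000

Median = 45.5000


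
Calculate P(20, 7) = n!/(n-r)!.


P(20,7) = 20!/13!
= 2432902008176640000/6227020800
= 390700800

P(20,7) = 390700800


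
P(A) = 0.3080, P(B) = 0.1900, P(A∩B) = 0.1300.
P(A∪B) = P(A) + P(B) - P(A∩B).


P(A∪B) = 0.3080 + 0.1900 - 0.1300
= 0.4980 - 0.1300
= 0.3680

P(A∪B) = 0.3680


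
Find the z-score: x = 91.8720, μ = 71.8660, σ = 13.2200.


z = (91.8720 - 71.8660)/13.2200
= 20.0060/13.2200
= 1.5133

z = 1.5133


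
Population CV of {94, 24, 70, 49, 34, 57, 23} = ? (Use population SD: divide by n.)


Mean = 50.1429
SD = 24.0442
CV = (24.0442/50.1429)*100 = 47.9514%

CV = 47.9514%


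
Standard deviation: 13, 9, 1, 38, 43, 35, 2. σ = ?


Mean = 20.1429
Variance = 276.1224
SD = sqrt(276.1224) = 16.6169

SD = 16.6169


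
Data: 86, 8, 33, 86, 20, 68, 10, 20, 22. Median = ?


Sorted: 8, 10, 20, 20, 22, 33, 68, 86, 86
n = 9 (odd)
Middle value = 22

Median = 22


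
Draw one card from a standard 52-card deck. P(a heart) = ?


13 hearts in 52 cards
P = 13/52 = 0.2500

P = 0.2500


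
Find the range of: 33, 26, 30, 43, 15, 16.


Max = 43, Min = 15
Range = 43 - 15 = 28

Range = 28


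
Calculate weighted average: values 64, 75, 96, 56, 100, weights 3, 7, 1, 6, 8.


Numerator = 64*3 + 75*7 + 96*1 + 56*6 + 100*8 = 1949
Denominator = 3 + 7 + 1 + 6 + 8 = 25
WM = 1949/25 = 77.9600

WM = 77.9600


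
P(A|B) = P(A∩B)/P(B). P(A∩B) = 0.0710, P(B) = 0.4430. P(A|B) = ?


P(A|B) = 0.0710/0.4430 = 0.1603

P(A|B) = 0.1603


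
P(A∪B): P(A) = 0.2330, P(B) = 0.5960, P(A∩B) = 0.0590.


P(A∪B) = 0.2330 + 0.5960 - 0.0590
= 0.8290 - 0.0590
= 0.7700

P(A∪B) = 0.7700


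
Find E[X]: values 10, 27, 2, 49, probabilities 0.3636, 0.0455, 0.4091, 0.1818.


E[X] = 10*0.3636 + 27*0.0455 + 2*0.4091 + 49*0.1818
= 3.6360 + 1.2285 + 0.8182 + 8.9082
= 14.5909

E[X] = 14.5909


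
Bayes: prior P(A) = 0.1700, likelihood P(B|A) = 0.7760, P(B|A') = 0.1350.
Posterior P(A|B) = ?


P(B) = P(B|A)*P(A) + P(B|A')*P(A')
= 0.7760*0.1700 + 0.1350*0.8300
= 0.131920 + 0.112050 = 0.243970
P(A|B) = 0.131920/0.243970 = 0.5407

P(A|B) = 0.5407


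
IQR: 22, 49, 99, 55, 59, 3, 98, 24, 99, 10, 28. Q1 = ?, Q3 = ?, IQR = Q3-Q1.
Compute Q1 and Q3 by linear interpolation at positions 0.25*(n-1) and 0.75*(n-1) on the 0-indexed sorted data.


Sorted: 3, 10, 22, 24, 28, 49, 55, 59, 98, 99, 99
Q1 (25th %ile) = 23.0000
Q3 (75th %ile) = 78.5000
IQR = 78.5000 - 23.0000 = 55.5000

IQR = 55.5000


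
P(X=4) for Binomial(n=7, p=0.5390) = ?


C(7,4) = 35
p^4 = 0.084402
(1-p)^3 = 0.097972
P = 35 * 0.084402 * 0.097972 = 0.2894

P(X=4) = 0.2894


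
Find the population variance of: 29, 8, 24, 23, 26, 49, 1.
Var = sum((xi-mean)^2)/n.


Mean = 22.8571
Squared deviations: 37.7347, 220.7347, 1.3061, 0.0204, 9.8776, 683.4490, 477.7347
Sum = 1430.8571
Variance = 1430.8571/7 = 204.4082

Variance = 204.4082


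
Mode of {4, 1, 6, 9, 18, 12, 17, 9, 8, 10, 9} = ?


Frequencies: 1:1, 4:1, 6:1, 8:1, 9:3, 10:1, 12:1, 17:1, 18:1
Max frequency = 3
Mode = 9

Mode = 9


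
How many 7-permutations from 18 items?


P(18,7) = 18!/11!
= 6402373705728000/39916800
= 160392960

P(18,7) = 160392960


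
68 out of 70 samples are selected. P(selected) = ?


P = 68/70 = 0.9714

P = 0.9714


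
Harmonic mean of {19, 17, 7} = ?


Sum of reciprocals = 1/19 + 1/17 + 1/7 = 0.254312
HM = 3/0.254312 = 11.7965

HM = 11.7965


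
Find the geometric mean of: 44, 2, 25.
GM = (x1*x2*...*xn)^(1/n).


Product = 44 × 2 × 25 = 2200
GM = 2200^(1/3) = 13.0059

GM = 13.0059


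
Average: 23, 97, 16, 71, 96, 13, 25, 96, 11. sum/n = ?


Sum = 23 + 97 + 16 + 71 + 96 + 13 + 25 + 96 + 11 = 448
n = 9
Mean = 448/9 = 49.7778

Mean = 49.7778


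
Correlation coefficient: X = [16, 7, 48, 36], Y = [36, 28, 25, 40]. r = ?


Mean X = 26.7500, Mean Y = 32.2500
SD X = 16.145820, SD Y = 6.015605
Cov = -9.687500
r = -9.687500/(16.145820*6.015605) = -0.0997

r = -0.0997


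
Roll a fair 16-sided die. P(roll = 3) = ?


Favorable outcomes (roll = 3): 1
Total outcomes = 16
P = 1/16 = 0.0625

P = 0.0625


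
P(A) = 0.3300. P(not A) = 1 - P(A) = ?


P(not A) = 1 - 0.3300 = 0.6700

P(not A) = 0.6700


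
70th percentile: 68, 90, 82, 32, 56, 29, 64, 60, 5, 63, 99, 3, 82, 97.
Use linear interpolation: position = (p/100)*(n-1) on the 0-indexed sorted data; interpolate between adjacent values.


Sorted: 3, 5, 29, 32, 56, 60, 63, 64, 68, 82, 82, 90, 97, 99
n = 14
Index = 70/100 * 13 = 9.1000
Lower = data[9] = 82, Upper = data[10] = 82
P70 = 82 + 0.1000*(0) = 82.0000

P70 = 82.0000


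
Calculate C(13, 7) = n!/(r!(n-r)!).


C(13,7) = 13!/(7! × 6!)
= 6227020800/(5040 × 720)
= 1716

C(13,7) = 1716


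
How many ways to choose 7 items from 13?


C(13,7) = 13!/(7! × 6!)
= 6227020800/(5040 × 720)
= 1716

C(13,7) = 1716


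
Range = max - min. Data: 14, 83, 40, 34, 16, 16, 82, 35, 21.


Max = 83, Min = 14
Range = 83 - 14 = 69

Range = 69


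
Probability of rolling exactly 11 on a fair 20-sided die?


Favorable outcomes (roll = 11): 1
Total outcomes = 20
P = 1/20 = 0.0500

P = 0.0500


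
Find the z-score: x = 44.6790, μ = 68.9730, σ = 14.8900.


z = (44.6790 - 68.9730)/14.8900
= -24.2940/14.8900
= -1.6316

z = -1.6316


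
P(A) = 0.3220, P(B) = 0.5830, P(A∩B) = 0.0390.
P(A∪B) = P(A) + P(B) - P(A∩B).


P(A∪B) = 0.3220 + 0.5830 - 0.0390
= 0.9050 - 0.0390
= 0.8660

P(A∪B) = 0.8660


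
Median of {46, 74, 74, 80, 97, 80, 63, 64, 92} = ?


Sorted: 46, 63, 64, 74, 74, 80, 80, 92, 97
n = 9 (odd)
Middle value = 74

Median = 74


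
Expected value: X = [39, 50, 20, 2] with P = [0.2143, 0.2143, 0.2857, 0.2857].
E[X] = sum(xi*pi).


E[X] = 39*0.2143 + 50*0.2143 + 20*0.2857 + 2*0.2857
= 8.3577 + 10.7150 + 5.7140 + 0.5714
= 25.3581

E[X] = 25.3581


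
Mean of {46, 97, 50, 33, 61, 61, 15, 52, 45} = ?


Sum = 46 + 97 + 50 + 33 + 61 + 61 + 15 + 52 + 45 = 460
n = 9
Mean = 460/9 = 51.1111

Mean = 51.1111


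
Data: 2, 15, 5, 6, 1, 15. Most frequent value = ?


Frequencies: 1:1, 2:1, 5:1, 6:1, 15:2
Max frequency = 2
Mode = 15

Mode = 15


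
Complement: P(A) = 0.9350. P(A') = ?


P(not A) = 1 - 0.9350 = 0.0650

P(not A) = 0.0650


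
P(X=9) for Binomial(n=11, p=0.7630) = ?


C(11,9) = 55
p^9 = 0.087644
(1-p)^2 = 0.056169
P = 55 * 0.087644 * 0.056169 = 0.2708

P(X=9) = 0.2708


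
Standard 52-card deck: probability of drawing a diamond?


13 diamonds in 52 cards
P = 13/52 = 0.2500

P = 0.2500


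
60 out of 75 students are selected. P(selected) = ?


P = 60/75 = 0.8000

P = 0.8000


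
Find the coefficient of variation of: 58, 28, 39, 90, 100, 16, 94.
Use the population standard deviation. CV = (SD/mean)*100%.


Mean = 60.7143
SD = 31.7522
CV = (31.7522/60.7143)*100 = 52.2978%

CV = 52.2978%


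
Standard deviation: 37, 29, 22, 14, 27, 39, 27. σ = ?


Mean = 27.8571
Variance = 62.4082
SD = sqrt(62.4082) = 7.8999

SD = 7.8999


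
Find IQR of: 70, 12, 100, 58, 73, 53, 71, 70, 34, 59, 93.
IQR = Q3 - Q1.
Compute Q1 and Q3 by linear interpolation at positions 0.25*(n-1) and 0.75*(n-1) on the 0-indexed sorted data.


Sorted: 12, 34, 53, 58, 59, 70, 70, 71, 73, 93, 100
Q1 (25th %ile) = 55.5000
Q3 (75th %ile) = 72.0000
IQR = 72.0000 - 55.5000 = 16.5000

IQR = 16.5000


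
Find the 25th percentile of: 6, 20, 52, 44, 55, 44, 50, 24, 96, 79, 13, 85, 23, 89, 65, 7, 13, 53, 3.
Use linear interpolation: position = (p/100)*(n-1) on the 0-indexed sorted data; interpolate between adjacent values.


Sorted: 3, 6, 7, 13, 13, 20, 23, 24, 44, 44, 50, 52, 53, 55, 65, 79, 85, 89, 96
n = 19
Index = 25/100 * 18 = 4.5000
Lower = data[4] = 13, Upper = data[5] = 20
P25 = 13 + 0.5000*(7) = 16.5000

P25 = 16.5000


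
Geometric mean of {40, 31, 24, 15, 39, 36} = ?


Product = 40 × 31 × 24 × 15 × 39 × 36 = 626745600
GM = 626745600^(1/6) = 29.2538

GM = 29.2538


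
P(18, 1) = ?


P(18,1) = 18!/17!
= 6402373705728000/355687428096000
= 18

P(18,1) = 18


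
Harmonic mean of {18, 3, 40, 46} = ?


Sum of reciprocals = 1/18 + 1/3 + 1/40 + 1/46 = 0.435628
HM = 4/0.435628 = 9.1821

HM = 9.1821


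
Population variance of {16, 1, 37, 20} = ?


Mean = 18.5000
Squared deviations: 6.2500, 306.2500, 342.2500, 2.2500
Sum = 657.0000
Variance = 657.0000/4 = 164.2500

Variance = 164.2500


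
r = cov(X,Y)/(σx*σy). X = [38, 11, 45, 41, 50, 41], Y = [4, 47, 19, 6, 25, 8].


Mean X = 37.6667, Mean Y = 18.1667
SD X = 12.512216, SD Y = 14.893138
Cov = -126.277778
r = -126.277778/(12.512216*14.893138) = -0.6777

r = -0.6777


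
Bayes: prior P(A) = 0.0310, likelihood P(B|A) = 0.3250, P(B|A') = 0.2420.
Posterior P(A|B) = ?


P(B) = P(B|A)*P(A) + P(B|A')*P(A')
= 0.3250*0.0310 + 0.2420*0.9690
= 0.010075 + 0.234498 = 0.244573
P(A|B) = 0.010075/0.244573 = 0.0412

P(A|B) = 0.0412


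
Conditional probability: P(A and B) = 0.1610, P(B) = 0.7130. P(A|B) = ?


P(A|B) = 0.1610/0.7130 = 0.2258

P(A|B) = 0.2258


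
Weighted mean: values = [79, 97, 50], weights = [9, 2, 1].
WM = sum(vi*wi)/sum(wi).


Numerator = 79*9 + 97*2 + 50*1 = 955
Denominator = 9 + 2 + 1 = 12
WM = 955/12 = 79.5833

WM = 79.5833


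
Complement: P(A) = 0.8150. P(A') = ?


P(not A) = 1 - 0.8150 = 0.1850

P(not A) = 0.1850


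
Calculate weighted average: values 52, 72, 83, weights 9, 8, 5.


Numerator = 52*9 + 72*8 + 83*5 = 1459
Denominator = 9 + 8 + 5 = 22
WM = 1459/22 = 66.3182

WM = 66.3182


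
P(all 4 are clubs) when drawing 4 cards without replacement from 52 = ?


P(all clubs) = (13/52) × (12/51) × (11/50) × (10/49)
= 0.0026

P = 0.0026


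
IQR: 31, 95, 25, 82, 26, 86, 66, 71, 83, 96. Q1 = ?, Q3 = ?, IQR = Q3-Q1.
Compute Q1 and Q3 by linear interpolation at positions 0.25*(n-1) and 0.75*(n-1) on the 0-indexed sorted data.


Sorted: 25, 26, 31, 66, 71, 82, 83, 86, 95, 96
Q1 (25th %ile) = 39.7500
Q3 (75th %ile) = 85.2500
IQR = 85.2500 - 39.7500 = 45.5000

IQR = 45.5000


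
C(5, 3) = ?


C(5,3) = 5!/(3! × 2!)
= 120/(6 × 2)
= 10

C(5,3) = 10


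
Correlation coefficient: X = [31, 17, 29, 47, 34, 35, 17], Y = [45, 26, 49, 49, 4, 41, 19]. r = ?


Mean X = 30.0000, Mean Y = 33.2857
SD X = 9.783368, SD Y = 16.059837
Cov = 66.428571
r = 66.428571/(9.783368*16.059837) = 0.4228

r = 0.4228


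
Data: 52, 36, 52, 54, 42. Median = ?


Sorted: 36, 42, 52, 52, 54
n = 5 (odd)
Middle value = 52

Median = 52


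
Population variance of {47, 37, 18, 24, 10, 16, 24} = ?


Mean = 25.1429
Squared deviations: 477.7347, 140.5918, 51.0204, 1.3061, 229.3061, 83.5918, 1.3061
Sum = 984.8571
Variance = 984.8571/7 = 140.6939

Variance = 140.6939


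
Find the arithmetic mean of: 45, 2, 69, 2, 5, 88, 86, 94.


Sum = 45 + 2 + 69 + 2 + 5 + 88 + 86 + 94 = 391
n = 8
Mean = 391/8 = 48.8750

Mean = 48.8750


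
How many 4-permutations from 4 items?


P(4,4) = 4!/0!
= 24/1
= 24

P(4,4) = 24


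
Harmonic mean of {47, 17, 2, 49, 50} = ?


Sum of reciprocals = 1/47 + 1/17 + 1/2 + 1/49 + 1/50 = 0.620508
HM = 5/0.620508 = 8.0579

HM = 8.0579


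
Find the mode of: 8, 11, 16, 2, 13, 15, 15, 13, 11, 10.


Frequencies: 2:1, 8:1, 10:1, 11:2, 13:2, 15:2, 16:1
Max frequency = 2
Mode = 11, 13, 15

Mode = 11, 13, 15


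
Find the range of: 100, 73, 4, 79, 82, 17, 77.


Max = 100, Min = 4
Range = 100 - 4 = 96

Range = 96


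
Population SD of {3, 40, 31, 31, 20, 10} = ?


Mean = 22.5000
Variance = 165.5833
SD = sqrt(165.5833) = 12.8679

SD = 12.8679


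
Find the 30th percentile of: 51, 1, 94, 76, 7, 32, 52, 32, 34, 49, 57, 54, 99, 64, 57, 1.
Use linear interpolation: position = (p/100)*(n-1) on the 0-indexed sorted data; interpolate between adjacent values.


Sorted: 1, 1, 7, 32, 32, 34, 49, 51, 52, 54, 57, 57, 64, 76, 94, 99
n = 16
Index = 30/100 * 15 = 4.5000
Lower = data[4] = 32, Upper = data[5] = 34
P30 = 32 + 0.5000*(2) = 33.0000

P30 = 33.0000


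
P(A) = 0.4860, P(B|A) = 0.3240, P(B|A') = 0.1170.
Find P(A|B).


P(B) = P(B|A)*P(A) + P(B|A')*P(A')
= 0.3240*0.4860 + 0.1170*0.5140
= 0.157464 + 0.060138 = 0.217602
P(A|B) = 0.157464/0.217602 = 0.7236

P(A|B) = 0.7236


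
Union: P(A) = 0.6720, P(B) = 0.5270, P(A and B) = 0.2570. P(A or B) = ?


P(A∪B) = 0.6720 + 0.5270 - 0.2570
= 1.1990 - 0.2570
= 0.9420

P(A∪B) = 0.9420


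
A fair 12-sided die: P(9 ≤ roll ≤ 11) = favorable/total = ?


Favorable outcomes (9 ≤ roll ≤ 11): 3
Total outcomes = 12
P = 3/12 = 0.2500

P = 0.2500


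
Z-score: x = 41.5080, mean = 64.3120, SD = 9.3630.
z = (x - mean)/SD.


z = (41.5080 - 64.3120)/9.3630
= -22.8040/9.3630
= -2.4355

z = -2.4355


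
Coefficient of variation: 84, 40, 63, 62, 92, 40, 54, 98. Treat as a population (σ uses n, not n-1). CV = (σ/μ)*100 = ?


Mean = 66.6250
SD = 21.0413
CV = (21.0413/66.6250)*100 = 31.5816%

CV = 31.5816%


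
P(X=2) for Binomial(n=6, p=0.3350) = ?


C(6,2) = 15
p^2 = 0.112225
(1-p)^4 = 0.195563
P = 15 * 0.112225 * 0.195563 = 0.3292

P(X=2) = 0.3292


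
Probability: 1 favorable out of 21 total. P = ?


P = 1/21 = 0.0476

P = 0.0476


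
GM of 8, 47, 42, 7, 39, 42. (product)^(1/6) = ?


Product = 8 × 47 × 42 × 7 × 39 × 42 = 181071072
GM = 181071072^(1/6) = 23.7853

GM = 23.7853


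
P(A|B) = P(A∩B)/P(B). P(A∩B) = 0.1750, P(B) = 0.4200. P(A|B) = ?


P(A|B) = 0.1750/0.4200 = 0.4167

P(A|B) = 0.4167


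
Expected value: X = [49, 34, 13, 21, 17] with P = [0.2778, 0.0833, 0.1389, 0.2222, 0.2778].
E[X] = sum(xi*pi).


E[X] = 49*0.2778 + 34*0.0833 + 13*0.1389 + 21*0.2222 + 17*0.2778
= 13.6122 + 2.8322 + 1.8057 + 4.6662 + 4.7226
= 27.6389

E[X] = 27.6389


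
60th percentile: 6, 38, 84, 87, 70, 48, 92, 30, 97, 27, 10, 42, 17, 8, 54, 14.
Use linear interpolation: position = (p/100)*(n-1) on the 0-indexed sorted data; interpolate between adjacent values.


Sorted: 6, 8, 10, 14, 17, 27, 30, 38, 42, 48, 54, 70, 84, 87, 92, 97
n = 16
Index = 60/100 * 15 = 9.0000
Lower = data[9] = 48, Upper = data[10] = 54
P60 = 48 + 0*(6) = 48.0000

P60 = 48.0000


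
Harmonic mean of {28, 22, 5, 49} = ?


Sum of reciprocals = 1/28 + 1/22 + 1/5 + 1/49 = 0.301577
HM = 4/0.301577 = 13.2636

HM = 13.2636


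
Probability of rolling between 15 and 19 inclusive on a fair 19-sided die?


Favorable outcomes (15 ≤ roll ≤ 19): 5
Total outcomes = 19
P = 5/19 = 0.2632

P = 0.2632


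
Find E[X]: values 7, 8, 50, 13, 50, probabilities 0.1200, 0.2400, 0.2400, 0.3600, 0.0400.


E[X] = 7*0.1200 + 8*0.2400 + 50*0.2400 + 13*0.3600 + 50*0.0400
= 0.8400 + 1.9200 + 12.0000 + 4.6800 + 2.0000
= 21.4400

E[X] = 21.4400


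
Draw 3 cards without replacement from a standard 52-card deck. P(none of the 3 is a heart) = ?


P(no hearts) = (39/52) × (38/51) × (37/50)
= 0.4135

P = 0.4135


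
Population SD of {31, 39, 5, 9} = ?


Mean = 21.0000
Variance = 206.0000
SD = sqrt(206.0000) = 14.3527

SD = 14.3527


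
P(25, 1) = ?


P(25,1) = 25!/24!
= 15511210043330985984000000/620448401733239439360000
= 25

P(25,1) = 25


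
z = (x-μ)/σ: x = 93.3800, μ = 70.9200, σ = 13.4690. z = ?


z = (93.3800 - 70.9200)/13.4690
= 22.4600/13.4690
= 1.6675

z = 1.6675


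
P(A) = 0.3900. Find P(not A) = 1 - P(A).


P(not A) = 1 - 0.3900 = 0.6100

P(not A) = 0.6100


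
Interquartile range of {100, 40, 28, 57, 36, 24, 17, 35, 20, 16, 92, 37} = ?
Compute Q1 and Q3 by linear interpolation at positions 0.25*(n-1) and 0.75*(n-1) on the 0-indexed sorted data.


Sorted: 16, 17, 20, 24, 28, 35, 36, 37, 40, 57, 92, 100
Q1 (25th %ile) = 23.0000
Q3 (75th %ile) = 44.2500
IQR = 44.2500 - 23.0000 = 21.2500

IQR = 21.2500


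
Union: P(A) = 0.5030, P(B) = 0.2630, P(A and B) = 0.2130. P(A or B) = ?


P(A∪B) = 0.5030 + 0.2630 - 0.2130
= 0.7660 - 0.2130
= 0.5530

P(A∪B) = 0.5530


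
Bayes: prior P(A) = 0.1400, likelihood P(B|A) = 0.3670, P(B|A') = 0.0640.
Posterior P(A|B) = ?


P(B) = P(B|A)*P(A) + P(B|A')*P(A')
= 0.3670*0.1400 + 0.0640*0.8600
= 0.051380 + 0.055040 = 0.106420
P(A|B) = 0.051380/0.106420 = 0.4828

P(A|B) = 0.4828


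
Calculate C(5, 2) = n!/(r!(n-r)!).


C(5,2) = 5!/(2! × 3!)
= 120/(2 × 6)
= 10

C(5,2) = 10


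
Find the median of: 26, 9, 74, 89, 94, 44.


Sorted: 9, 26, 44, 74, 89, 94
n = 6 (even)
Middle values: 44 and 74
Median = (44+74)/2 = 59.0000

Median = 59.0000


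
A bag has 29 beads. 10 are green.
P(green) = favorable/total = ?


P = 10/29 = 0.3448

P = 0.3448


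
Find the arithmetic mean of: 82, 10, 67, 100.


Sum = 82 + 10 + 67 + 100 = 259
n = 4
Mean = 259/4 = 64.7500

Mean = 64.7500


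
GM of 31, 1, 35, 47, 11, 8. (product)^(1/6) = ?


Product = 31 × 1 × 35 × 47 × 11 × 8 = 4487560
GM = 4487560^(1/6) = 12.8431

GM = 12.8431


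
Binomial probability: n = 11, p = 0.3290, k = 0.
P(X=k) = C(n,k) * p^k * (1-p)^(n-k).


C(11,0) = 1
p^0 = 1.000000
(1-p)^11 = 0.012415
P = 1 * 1.000000 * 0.012415 = 0.0124

P(X=0) = 0.0124


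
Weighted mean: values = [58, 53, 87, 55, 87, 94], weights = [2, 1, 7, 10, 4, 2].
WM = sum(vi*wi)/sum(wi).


Numerator = 58*2 + 53*1 + 87*7 + 55*10 + 87*4 + 94*2 = 1864
Denominator = 2 + 1 + 7 + 10 + 4 + 2 = 26
WM = 1864/26 = 71.6923

WM = 71.6923


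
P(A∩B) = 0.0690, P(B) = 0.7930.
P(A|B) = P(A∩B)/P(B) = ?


P(A|B) = 0.0690/0.7930 = 0.0870

P(A|B) = 0.0870


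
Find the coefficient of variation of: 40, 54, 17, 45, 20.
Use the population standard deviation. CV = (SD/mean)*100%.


Mean = 35.2000
SD = 14.3861
CV = (14.3861/35.2000)*100 = 40.8696%

CV = 40.8696%


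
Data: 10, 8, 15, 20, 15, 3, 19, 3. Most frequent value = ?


Frequencies: 3:2, 8:1, 10:1, 15:2, 19:1, 20:1
Max frequency = 2
Mode = 3, 15

Mode = 3, 15


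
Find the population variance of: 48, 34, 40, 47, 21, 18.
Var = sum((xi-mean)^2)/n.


Mean = 34.6667
Squared deviations: 177.7778, 0.4444, 28.4444, 152.1111, 186.7778, 277.7778
Sum = 823.3333
Variance = 823.3333/6 = 137.2222

Variance = 137.2222


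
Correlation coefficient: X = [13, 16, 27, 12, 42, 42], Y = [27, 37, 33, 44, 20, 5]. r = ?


Mean X = 25.3333, Mean Y = 27.6667
SD X = 12.749728, SD Y = 12.618329
Cov = -132.222222
r = -132.222222/(12.749728*12.618329) = -0.8219

r = -0.8219


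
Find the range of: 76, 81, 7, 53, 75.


Max = 81, Min = 7
Range = 81 - 7 = 74

Range = 74


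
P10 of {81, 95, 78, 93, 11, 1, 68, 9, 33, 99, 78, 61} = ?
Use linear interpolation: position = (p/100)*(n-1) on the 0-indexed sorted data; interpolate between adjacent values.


Sorted: 1, 9, 11, 33, 61, 68, 78, 78, 81, 93, 95, 99
n = 12
Index = 10/100 * 11 = 1.1000
Lower = data[1] = 9, Upper = data[2] = 11
P10 = 9 + 0.1000*(2) = 9.2000

P10 = 9.2000


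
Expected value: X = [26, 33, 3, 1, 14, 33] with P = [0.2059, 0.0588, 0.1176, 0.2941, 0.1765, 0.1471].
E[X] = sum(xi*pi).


E[X] = 26*0.2059 + 33*0.0588 + 3*0.1176 + 1*0.2941 + 14*0.1765 + 33*0.1471
= 5.3534 + 1.9404 + 0.3528 + 0.2941 + 2.4710 + 4.8543
= 15.2660

E[X] = 15.2660


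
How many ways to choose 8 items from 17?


C(17,8) = 17!/(8! × 9!)
= 355687428096000/(40320 × 362880)
= 24310

C(17,8) = 24310


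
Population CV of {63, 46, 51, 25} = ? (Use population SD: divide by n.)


Mean = 46.2500
SD = 13.7364
CV = (13.7364/46.2500)*100 = 29.7002%

CV = 29.7002%


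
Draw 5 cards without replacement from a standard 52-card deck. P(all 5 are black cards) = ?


P(all black cards) = (26/52) × (25/51) × (24/50) × (23/49) × (22/48)
= 0.0253

P = 0.0253


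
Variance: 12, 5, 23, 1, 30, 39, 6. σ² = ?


Mean = 16.5714
Squared deviations: 20.8980, 133.8980, 41.3265, 242.4694, 180.3265, 503.0408, 111.7551
Sum = 1233.7143
Variance = 1233.7143/7 = 176.2449

Variance = 176.2449


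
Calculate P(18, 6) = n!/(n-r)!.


P(18,6) = 18!/12!
= 6402373705728000/479001600
= 13366080

P(18,6) = 13366080


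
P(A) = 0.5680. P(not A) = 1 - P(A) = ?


P(not A) = 1 - 0.5680 = 0.4320

P(not A) = 0.4320


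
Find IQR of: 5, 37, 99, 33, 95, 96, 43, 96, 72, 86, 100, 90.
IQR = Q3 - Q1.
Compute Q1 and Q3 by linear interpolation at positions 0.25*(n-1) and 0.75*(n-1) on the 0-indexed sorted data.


Sorted: 5, 33, 37, 43, 72, 86, 90, 95, 96, 96, 99, 100
Q1 (25th %ile) = 41.5000
Q3 (75th %ile) = 96.0000
IQR = 96.0000 - 41.5000 = 54.5000

IQR = 54.5000


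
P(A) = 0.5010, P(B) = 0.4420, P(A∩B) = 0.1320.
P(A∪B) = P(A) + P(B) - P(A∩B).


P(A∪B) = 0.5010 + 0.4420 - 0.1320
= 0.9430 - 0.1320
= 0.8110

P(A∪B) = 0.8110


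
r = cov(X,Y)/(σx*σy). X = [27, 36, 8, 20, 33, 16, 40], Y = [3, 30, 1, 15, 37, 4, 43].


Mean X = 25.7143, Mean Y = 19.0000
SD X = 10.726660, SD Y = 16.221679
Cov = 150.571429
r = 150.571429/(10.726660*16.221679) = 0.8653

r = 0.8653


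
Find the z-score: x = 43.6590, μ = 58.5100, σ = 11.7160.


z = (43.6590 - 58.5100)/11.7160
= -14.8510/11.7160
= -1.2676

z = -1.2676


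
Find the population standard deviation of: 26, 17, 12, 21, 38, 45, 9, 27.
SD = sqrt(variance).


Mean = 24.3750
Variance = 134.4844
SD = sqrt(134.4844) = 11.5967

SD = 11.5967


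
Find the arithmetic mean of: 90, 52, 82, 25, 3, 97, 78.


Sum = 90 + 52 + 82 + 25 + 3 + 97 + 78 = 427
n = 7
Mean = 427/7 = 61.0000

Mean = 61.0000


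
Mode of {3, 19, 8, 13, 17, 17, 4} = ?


Frequencies: 3:1, 4:1, 8:1, 13:1, 17:2, 19:1
Max frequency = 2
Mode = 17

Mode = 17


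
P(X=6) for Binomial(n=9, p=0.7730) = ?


C(9,6) = 84
p^6 = 0.213342
(1-p)^3 = 0.011697
P = 84 * 0.213342 * 0.011697 = 0.2096

P(X=6) = 0.2096


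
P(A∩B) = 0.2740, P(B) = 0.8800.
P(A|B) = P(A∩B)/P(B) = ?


P(A|B) = 0.2740/0.8800 = 0.3114

P(A|B) = 0.3114


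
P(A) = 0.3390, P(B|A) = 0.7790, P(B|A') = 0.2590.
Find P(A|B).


P(B) = P(B|A)*P(A) + P(B|A')*P(A')
= 0.7790*0.3390 + 0.2590*0.6610
= 0.264081 + 0.171199 = 0.435280
P(A|B) = 0.264081/0.435280 = 0.6067

P(A|B) = 0.6067


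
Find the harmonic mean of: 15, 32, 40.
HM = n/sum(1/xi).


Sum of reciprocals = 1/15 + 1/32 + 1/40 = 0.122917
HM = 3/0.122917 = 24.4068

HM = 24.4068


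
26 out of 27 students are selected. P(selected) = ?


P = 26/27 = 0.9630

P = 0.9630


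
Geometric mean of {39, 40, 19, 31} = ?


Product = 39 × 40 × 19 × 31 = 918840
GM = 918840^(1/4) = 30.9606

GM = 30.9606


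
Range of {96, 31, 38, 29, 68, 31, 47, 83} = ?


Max = 96, Min = 29
Range = 96 - 29 = 67

Range = 67


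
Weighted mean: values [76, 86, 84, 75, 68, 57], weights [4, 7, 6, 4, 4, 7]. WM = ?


Numerator = 76*4 + 86*7 + 84*6 + 75*4 + 68*4 + 57*7 = 2381
Denominator = 4 + 7 + 6 + 4 + 4 + 7 = 32
WM = 2381/32 = 74.4062

WM = 74.4062


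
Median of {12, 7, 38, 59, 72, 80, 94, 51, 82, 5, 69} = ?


Sorted: 5, 7, 12, 38, 51, 59, 69, 72, 80, 82, 94
n = 11 (odd)
Middle value = 59

Median = 59


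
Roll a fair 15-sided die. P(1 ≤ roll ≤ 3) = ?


Favorable outcomes (1 ≤ roll ≤ 3): 3
Total outcomes = 15
P = 3/15 = 0.2000

P = 0.2000


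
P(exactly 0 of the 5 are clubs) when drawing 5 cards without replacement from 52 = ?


Hypergeometric: P(X=0) = C(13,0)·C(39,5) / C(52,5)
= 1 × 575757 / 2598960
= 575757/2598960 = 0.2215

P = 0.2215


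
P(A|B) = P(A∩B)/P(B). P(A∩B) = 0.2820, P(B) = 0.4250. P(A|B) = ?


P(A|B) = 0.2820/0.4250 = 0.6635

P(A|B) = 0.6635


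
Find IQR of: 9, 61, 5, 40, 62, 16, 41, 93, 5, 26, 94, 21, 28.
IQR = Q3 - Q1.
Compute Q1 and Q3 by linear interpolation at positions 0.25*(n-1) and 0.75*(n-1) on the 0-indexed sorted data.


Sorted: 5, 5, 9, 16, 21, 26, 28, 40, 41, 61, 62, 93, 94
Q1 (25th %ile) = 16.0000
Q3 (75th %ile) = 61.0000
IQR = 61.0000 - 16.0000 = 45.0000

IQR = 45.0000


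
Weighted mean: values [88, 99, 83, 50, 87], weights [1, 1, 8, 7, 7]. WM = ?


Numerator = 88*1 + 99*1 + 83*8 + 50*7 + 87*7 = 1810
Denominator = 1 + 1 + 8 + 7 + 7 = 24
WM = 1810/24 = 75.4167

WM = 75.4167


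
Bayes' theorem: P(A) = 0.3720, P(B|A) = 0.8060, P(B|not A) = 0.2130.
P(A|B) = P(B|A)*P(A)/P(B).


P(B) = P(B|A)*P(A) + P(B|A')*P(A')
= 0.8060*0.3720 + 0.2130*0.6280
= 0.299832 + 0.133764 = 0.433596
P(A|B) = 0.299832/0.433596 = 0.6915

P(A|B) = 0.6915


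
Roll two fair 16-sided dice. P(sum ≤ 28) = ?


Total outcomes = 16×16 = 256
Favorable (sum ≤ 28): 246
P = 246/256 = 0.9609

P = 0.9609


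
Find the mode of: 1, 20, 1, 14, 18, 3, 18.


Frequencies: 1:2, 3:1, 14:1, 18:2, 20:1
Max frequency = 2
Mode = 1, 18

Mode = 1, 18


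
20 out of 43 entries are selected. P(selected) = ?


P = 20/43 = 0.4651

P = 0.4651


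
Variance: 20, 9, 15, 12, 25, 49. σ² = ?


Mean = 21.6667
Squared deviations: 2.7778, 160.4444, 44.4444, 93.4444, 11.1111, 747.1111
Sum = 1059.3333
Variance = 1059.3333/6 = 176.5556

Variance = 176.5556


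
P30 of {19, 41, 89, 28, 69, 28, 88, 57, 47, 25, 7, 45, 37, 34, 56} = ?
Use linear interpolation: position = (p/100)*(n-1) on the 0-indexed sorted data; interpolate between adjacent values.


Sorted: 7, 19, 25, 28, 28, 34, 37, 41, 45, 47, 56, 57, 69, 88, 89
n = 15
Index = 30/100 * 14 = 4.2000
Lower = data[4] = 28, Upper = data[5] = 34
P30 = 28 + 0.2000*(6) = 29.2000

P30 = 29.2000


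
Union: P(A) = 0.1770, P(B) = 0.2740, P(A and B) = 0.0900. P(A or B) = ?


P(A∪B) = 0.1770 + 0.2740 - 0.0900
= 0.4510 - 0.0900
= 0.3610

P(A∪B) = 0.3610
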